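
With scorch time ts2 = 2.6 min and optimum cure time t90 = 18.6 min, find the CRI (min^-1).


CRI = 100 / (t90 - ts2)
= 100 / (18.6 - 2.6)
= 100 / 16.0
= 6.25 min^-1

6.25 min^-1


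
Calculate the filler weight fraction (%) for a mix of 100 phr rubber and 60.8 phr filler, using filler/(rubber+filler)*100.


Filler % = filler / (rubber + filler) * 100
= 60.8 / (100 + 60.8) * 100
= 60.8 / 160.8 * 100
= 37.81%

37.81%


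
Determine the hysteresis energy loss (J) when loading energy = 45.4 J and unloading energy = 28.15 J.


Hysteresis loss = loading - unloading
= 45.4 - 28.15
= 17.25 J

17.25 J


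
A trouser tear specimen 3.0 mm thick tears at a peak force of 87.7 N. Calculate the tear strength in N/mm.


Tear strength = force / thickness
= 87.7 / 3.0
= 29.23 N/mm

29.23 N/mm


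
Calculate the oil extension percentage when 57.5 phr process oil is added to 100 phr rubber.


Oil % = oil / (100 + oil) * 100
= 57.5 / (100 + 57.5) * 100
= 57.5 / 157.5 * 100
= 36.51%

36.51%


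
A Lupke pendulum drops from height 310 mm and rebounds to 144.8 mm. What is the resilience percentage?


Resilience = h_rebound / h_drop * 100
= 144.8 / 310 * 100
= 46.7%

46.7%


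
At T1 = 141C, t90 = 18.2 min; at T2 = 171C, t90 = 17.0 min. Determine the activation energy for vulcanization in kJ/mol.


T1 = 414.15 K, T2 = 444.15 K
1/T1 - 1/T2 = 1.6309e-04
ln(t1/t2) = ln(18.2/17.0) = 0.0682
Ea = 8.314 * 0.0682 / 1.6309e-04 = 3477.0666 J/mol
Ea = 3.48 kJ/mol

3.48 kJ/mol


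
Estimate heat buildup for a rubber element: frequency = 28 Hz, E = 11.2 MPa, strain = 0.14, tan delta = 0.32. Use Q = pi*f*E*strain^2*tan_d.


Q = pi * f * E * strain^2 * tan_d
= pi * 28 * 11.2 * 0.14^2 * 0.32
= pi * 28 * 11.2 * 0.0196 * 0.32
= 6.1792

Q = 6.1792


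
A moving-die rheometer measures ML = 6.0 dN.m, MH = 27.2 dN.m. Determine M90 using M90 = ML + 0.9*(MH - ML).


M90 = ML + 0.9 * (MH - ML)
M90 = 6.0 + 0.9 * (27.2 - 6.0)
M90 = 6.0 + 0.9 * 21.2
M90 = 25.08 dN.m

25.08 dN.m


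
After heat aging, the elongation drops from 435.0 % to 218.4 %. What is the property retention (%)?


Retention = aged / original * 100
= 218.4 / 435.0 * 100
= 50.2%

50.2%


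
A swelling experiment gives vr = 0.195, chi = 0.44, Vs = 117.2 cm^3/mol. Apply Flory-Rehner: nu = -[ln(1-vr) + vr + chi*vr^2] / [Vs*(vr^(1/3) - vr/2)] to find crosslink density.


ln(1 - vr) = ln(1 - 0.195) = -0.2169
Numerator = -((-0.2169) + 0.195 + 0.44 * 0.195^2) = 0.0052
Denominator = 117.2 * (0.195^(1/3) - 0.195/2) = 56.5360
nu = 0.0052 / 56.5360 = 9.1658e-05 mol/cm^3

9.1658e-05 mol/cm^3


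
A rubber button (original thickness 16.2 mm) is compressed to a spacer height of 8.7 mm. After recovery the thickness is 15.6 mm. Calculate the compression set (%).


CS = (t0 - recovered) / (t0 - ts) * 100
= (16.2 - 15.6) / (16.2 - 8.7) * 100
= 0.6 / 7.5 * 100
= 8.0%

8.0%


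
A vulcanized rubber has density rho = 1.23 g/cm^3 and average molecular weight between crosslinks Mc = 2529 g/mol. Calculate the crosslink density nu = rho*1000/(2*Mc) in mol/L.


nu = rho * 1000 / (2 * Mc)
nu = 1.23 * 1000 / (2 * 2529)
nu = 1230.0 / 5058
nu = 0.2432 mol/L

0.2432 mol/L


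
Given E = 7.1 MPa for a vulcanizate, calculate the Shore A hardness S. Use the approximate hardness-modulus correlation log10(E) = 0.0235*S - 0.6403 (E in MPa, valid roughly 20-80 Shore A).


log10(E) = 0.0235*S - 0.6403  =>  S = (log10(E) + 0.6403) / 0.0235
log10(7.1) = 0.851258
S = (0.851258 + 0.6403) / 0.0235 = 1.491558 / 0.0235
S = 63.5

Shore A = 63.5


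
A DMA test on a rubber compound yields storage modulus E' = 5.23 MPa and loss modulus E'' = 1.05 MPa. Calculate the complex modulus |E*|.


|E*| = sqrt(E'^2 + E''^2)
= sqrt(5.23^2 + 1.05^2)
= sqrt(27.3529 + 1.1025)
= 5.334 MPa

5.334 MPa


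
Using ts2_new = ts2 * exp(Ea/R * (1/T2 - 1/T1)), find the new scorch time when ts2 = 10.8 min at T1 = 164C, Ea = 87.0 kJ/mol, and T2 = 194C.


Convert temperatures: T1 = 164 + 273.15 = 437.15 K, T2 = 194 + 273.15 = 467.15 K
ts2_new = 10.8 * exp(87000 / 8.314 * (1/467.15 - 1/437.15))
1/T2 - 1/T1 = -1.4690e-04
ts2_new = 2.32 min

2.32 min


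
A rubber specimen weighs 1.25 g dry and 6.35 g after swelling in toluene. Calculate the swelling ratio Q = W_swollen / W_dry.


Q = W_swollen / W_dry
Q = 6.35 / 1.25
Q = 5.08

Q = 5.08


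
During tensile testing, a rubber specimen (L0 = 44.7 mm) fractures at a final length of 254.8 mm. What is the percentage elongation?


Elongation = (Lf - L0) / L0 * 100
= (254.8 - 44.7) / 44.7 * 100
= 210.1 / 44.7 * 100
= 470.0%

470.0%


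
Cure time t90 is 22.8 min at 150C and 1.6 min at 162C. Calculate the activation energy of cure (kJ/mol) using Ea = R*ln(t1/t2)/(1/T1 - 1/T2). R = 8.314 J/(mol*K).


T1 = 423.15 K, T2 = 435.15 K
1/T1 - 1/T2 = 6.5170e-05
ln(t1/t2) = ln(22.8/1.6) = 2.6568
Ea = 8.314 * 2.6568 / 6.5170e-05 = 338933.0544 J/mol
Ea = 338.93 kJ/mol

338.93 kJ/mol


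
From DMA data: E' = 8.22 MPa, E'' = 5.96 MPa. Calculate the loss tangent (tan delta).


tan delta = E'' / E'
= 5.96 / 8.22
= 0.7251

tan delta = 0.7251


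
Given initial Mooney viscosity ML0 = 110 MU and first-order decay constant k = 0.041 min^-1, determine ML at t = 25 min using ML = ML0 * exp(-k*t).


ML = ML0 * exp(-k * t)
ML = 110 * exp(-0.041 * 25)
ML = 110 * 0.3588
ML = 39.47 MU

39.47 MU


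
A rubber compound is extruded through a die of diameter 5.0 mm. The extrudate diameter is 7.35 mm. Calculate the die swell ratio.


Die swell ratio = D_extrudate / D_die
= 7.35 / 5.0
= 1.47

Die swell = 1.47


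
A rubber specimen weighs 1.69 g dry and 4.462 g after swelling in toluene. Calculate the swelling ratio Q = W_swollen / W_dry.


Q = W_swollen / W_dry
Q = 4.462 / 1.69
Q = 2.64

Q = 2.64


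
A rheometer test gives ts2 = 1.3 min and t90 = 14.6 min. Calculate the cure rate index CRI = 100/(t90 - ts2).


CRI = 100 / (t90 - ts2)
= 100 / (14.6 - 1.3)
= 100 / 13.3
= 7.52 min^-1

7.52 min^-1


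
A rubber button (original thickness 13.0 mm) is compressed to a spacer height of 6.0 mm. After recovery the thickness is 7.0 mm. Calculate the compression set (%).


CS = (t0 - recovered) / (t0 - ts) * 100
= (13.0 - 7.0) / (13.0 - 6.0) * 100
= 6.0 / 7.0 * 100
= 85.7%

85.7%


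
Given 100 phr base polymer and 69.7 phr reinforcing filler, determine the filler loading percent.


Filler % = filler / (rubber + filler) * 100
= 69.7 / (100 + 69.7) * 100
= 69.7 / 169.7 * 100
= 41.07%

41.07%


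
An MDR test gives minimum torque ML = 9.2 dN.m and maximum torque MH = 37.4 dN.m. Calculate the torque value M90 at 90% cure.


M90 = ML + 0.9 * (MH - ML)
M90 = 9.2 + 0.9 * (37.4 - 9.2)
M90 = 9.2 + 0.9 * 28.2
M90 = 34.58 dN.m

34.58 dN.m


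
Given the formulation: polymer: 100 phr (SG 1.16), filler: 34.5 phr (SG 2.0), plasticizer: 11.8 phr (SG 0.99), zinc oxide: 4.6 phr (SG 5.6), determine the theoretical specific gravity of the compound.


Sum of weights = 150.9
Volume contributions:
  polymer: 100/1.16 = 86.2069
  filler: 34.5/2.0 = 17.2500
  plasticizer: 11.8/0.99 = 11.9192
  zinc oxide: 4.6/5.6 = 0.8214
Sum of volumes = 116.1975
SG = 150.9 / 116.1975 = 1.299

SG = 1.299


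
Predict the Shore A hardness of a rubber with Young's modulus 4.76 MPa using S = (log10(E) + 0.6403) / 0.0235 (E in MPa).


log10(E) = 0.0235*S - 0.6403  =>  S = (log10(E) + 0.6403) / 0.0235
log10(4.76) = 0.677607
S = (0.677607 + 0.6403) / 0.0235 = 1.317907 / 0.0235
S = 56.1

Shore A = 56.1


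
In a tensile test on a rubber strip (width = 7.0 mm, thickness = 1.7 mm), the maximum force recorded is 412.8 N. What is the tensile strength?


Area = width * thickness = 7.0 * 1.7 = 11.9 mm^2
TS = force / area = 412.8 / 11.9 = 34.69 MPa

34.69 MPa


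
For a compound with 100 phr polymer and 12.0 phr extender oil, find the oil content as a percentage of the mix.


Oil % = oil / (100 + oil) * 100
= 12.0 / (100 + 12.0) * 100
= 12.0 / 112.0 * 100
= 10.71%

10.71%


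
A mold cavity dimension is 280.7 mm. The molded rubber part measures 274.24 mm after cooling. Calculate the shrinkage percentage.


Shrinkage = (mold - part) / mold * 100
= (280.7 - 274.24) / 280.7 * 100
= 6.46 / 280.7 * 100
= 2.3%

2.3%


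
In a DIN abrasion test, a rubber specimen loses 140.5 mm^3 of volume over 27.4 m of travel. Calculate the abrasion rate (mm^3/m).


Rate = volume_loss / distance
= 140.5 / 27.4
= 5.128 mm^3/m

5.128 mm^3/m


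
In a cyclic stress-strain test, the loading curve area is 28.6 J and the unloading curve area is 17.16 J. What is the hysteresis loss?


Hysteresis loss = loading - unloading
= 28.6 - 17.16
= 11.44 J

11.44 J


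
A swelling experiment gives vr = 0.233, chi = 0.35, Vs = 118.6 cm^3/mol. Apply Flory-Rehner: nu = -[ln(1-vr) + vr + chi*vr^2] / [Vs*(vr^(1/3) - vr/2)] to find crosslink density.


ln(1 - vr) = ln(1 - 0.233) = -0.2653
Numerator = -((-0.2653) + 0.233 + 0.35 * 0.233^2) = 0.0133
Denominator = 118.6 * (0.233^(1/3) - 0.233/2) = 59.1630
nu = 0.0133 / 59.1630 = 2.2425e-04 mol/cm^3

2.2425e-04 mol/cm^3


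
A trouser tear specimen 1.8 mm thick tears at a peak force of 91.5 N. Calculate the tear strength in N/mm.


Tear strength = force / thickness
= 91.5 / 1.8
= 50.83 N/mm

50.83 N/mm


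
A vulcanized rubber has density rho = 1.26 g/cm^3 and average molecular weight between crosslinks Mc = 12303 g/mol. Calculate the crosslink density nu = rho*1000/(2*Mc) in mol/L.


nu = rho * 1000 / (2 * Mc)
nu = 1.26 * 1000 / (2 * 12303)
nu = 1260.0 / 24606
nu = 0.0512 mol/L

0.0512 mol/L


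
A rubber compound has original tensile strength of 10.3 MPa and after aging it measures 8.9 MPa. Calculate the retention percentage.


Retention = aged / original * 100
= 8.9 / 10.3 * 100
= 86.4%

86.4%


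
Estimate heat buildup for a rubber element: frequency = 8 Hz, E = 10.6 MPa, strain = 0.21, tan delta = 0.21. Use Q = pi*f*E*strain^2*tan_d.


Q = pi * f * E * strain^2 * tan_d
= pi * 8 * 10.6 * 0.21^2 * 0.21
= pi * 8 * 10.6 * 0.0441 * 0.21
= 2.4672

Q = 2.4672


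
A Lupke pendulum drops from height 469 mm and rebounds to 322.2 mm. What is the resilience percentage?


Resilience = h_rebound / h_drop * 100
= 322.2 / 469 * 100
= 68.7%

68.7%


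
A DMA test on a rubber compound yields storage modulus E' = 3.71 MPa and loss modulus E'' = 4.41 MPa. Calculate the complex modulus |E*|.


|E*| = sqrt(E'^2 + E''^2)
= sqrt(3.71^2 + 4.41^2)
= sqrt(13.7641 + 19.4481)
= 5.763 MPa

5.763 MPa


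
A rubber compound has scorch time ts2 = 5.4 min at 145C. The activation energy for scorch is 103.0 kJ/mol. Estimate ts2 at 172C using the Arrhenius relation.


Convert temperatures: T1 = 145 + 273.15 = 418.15 K, T2 = 172 + 273.15 = 445.15 K
ts2_new = 5.4 * exp(103000 / 8.314 * (1/445.15 - 1/418.15))
1/T2 - 1/T1 = -1.4505e-04
ts2_new = 0.9 min

0.9 min


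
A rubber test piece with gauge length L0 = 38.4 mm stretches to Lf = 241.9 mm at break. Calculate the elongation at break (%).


Elongation = (Lf - L0) / L0 * 100
= (241.9 - 38.4) / 38.4 * 100
= 203.5 / 38.4 * 100
= 529.9%

529.9%


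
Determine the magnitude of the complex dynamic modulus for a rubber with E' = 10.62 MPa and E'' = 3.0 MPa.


|E*| = sqrt(E'^2 + E''^2)
= sqrt(10.62^2 + 3.0^2)
= sqrt(112.7844 + 9.0000)
= 11.036 MPa

11.036 MPa


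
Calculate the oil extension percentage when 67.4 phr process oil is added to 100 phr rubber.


Oil % = oil / (100 + oil) * 100
= 67.4 / (100 + 67.4) * 100
= 67.4 / 167.4 * 100
= 40.26%

40.26%


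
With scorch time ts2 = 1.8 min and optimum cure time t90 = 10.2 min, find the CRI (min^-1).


CRI = 100 / (t90 - ts2)
= 100 / (10.2 - 1.8)
= 100 / 8.4
= 11.9 min^-1

11.9 min^-1


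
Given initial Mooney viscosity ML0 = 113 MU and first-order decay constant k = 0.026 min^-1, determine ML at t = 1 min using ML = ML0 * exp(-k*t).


ML = ML0 * exp(-k * t)
ML = 113 * exp(-0.026 * 1)
ML = 113 * 0.9743
ML = 110.1 MU

110.1 MU


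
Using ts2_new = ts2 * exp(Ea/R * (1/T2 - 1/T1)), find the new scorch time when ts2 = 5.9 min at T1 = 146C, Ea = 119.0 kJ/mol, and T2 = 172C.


Convert temperatures: T1 = 146 + 273.15 = 419.15 K, T2 = 172 + 273.15 = 445.15 K
ts2_new = 5.9 * exp(119000 / 8.314 * (1/445.15 - 1/419.15))
1/T2 - 1/T1 = -1.3935e-04
ts2_new = 0.8 min

0.8 min


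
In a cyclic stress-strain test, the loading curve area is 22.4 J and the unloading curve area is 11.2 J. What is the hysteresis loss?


Hysteresis loss = loading - unloading
= 22.4 - 11.2
= 11.2 J

11.2 J


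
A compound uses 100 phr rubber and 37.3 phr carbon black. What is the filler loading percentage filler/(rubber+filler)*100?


Filler % = filler / (rubber + filler) * 100
= 37.3 / (100 + 37.3) * 100
= 37.3 / 137.3 * 100
= 27.17%

27.17%


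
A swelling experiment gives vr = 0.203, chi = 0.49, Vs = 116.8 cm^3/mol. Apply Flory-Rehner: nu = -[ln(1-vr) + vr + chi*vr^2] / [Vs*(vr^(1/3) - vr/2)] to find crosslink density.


ln(1 - vr) = ln(1 - 0.203) = -0.2269
Numerator = -((-0.2269) + 0.203 + 0.49 * 0.203^2) = 0.0037
Denominator = 116.8 * (0.203^(1/3) - 0.203/2) = 56.7897
nu = 0.0037 / 56.7897 = 6.5297e-05 mol/cm^3

6.5297e-05 mol/cm^3


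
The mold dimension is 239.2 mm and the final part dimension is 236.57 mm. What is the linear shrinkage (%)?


Shrinkage = (mold - part) / mold * 100
= (239.2 - 236.57) / 239.2 * 100
= 2.63 / 239.2 * 100
= 1.1%

1.1%


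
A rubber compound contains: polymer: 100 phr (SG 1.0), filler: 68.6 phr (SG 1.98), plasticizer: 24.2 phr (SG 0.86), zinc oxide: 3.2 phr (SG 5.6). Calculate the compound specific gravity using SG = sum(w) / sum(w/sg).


Sum of weights = 196.0
Volume contributions:
  polymer: 100/1.0 = 100.0000
  filler: 68.6/1.98 = 34.6465
  plasticizer: 24.2/0.86 = 28.1395
  zinc oxide: 3.2/5.6 = 0.5714
Sum of volumes = 163.3574
SG = 196.0 / 163.3574 = 1.2

SG = 1.2


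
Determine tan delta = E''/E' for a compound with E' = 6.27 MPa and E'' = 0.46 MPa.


tan delta = E'' / E'
= 0.46 / 6.27
= 0.0734

tan delta = 0.0734


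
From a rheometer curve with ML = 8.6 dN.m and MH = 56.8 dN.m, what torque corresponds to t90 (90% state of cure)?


M90 = ML + 0.9 * (MH - ML)
M90 = 8.6 + 0.9 * (56.8 - 8.6)
M90 = 8.6 + 0.9 * 48.2
M90 = 51.98 dN.m

51.98 dN.m


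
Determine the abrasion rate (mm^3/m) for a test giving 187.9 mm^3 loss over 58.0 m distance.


Rate = volume_loss / distance
= 187.9 / 58.0
= 3.24 mm^3/m

3.24 mm^3/m


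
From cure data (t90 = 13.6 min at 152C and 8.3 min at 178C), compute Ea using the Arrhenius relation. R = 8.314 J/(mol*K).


T1 = 425.15 K, T2 = 451.15 K
1/T1 - 1/T2 = 1.3555e-04
ln(t1/t2) = ln(13.6/8.3) = 0.4938
Ea = 8.314 * 0.4938 / 1.3555e-04 = 30287.5023 J/mol
Ea = 30.29 kJ/mol

30.29 kJ/mol


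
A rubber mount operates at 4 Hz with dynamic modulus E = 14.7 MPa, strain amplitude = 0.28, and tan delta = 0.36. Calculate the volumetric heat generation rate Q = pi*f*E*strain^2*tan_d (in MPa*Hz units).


Q = pi * f * E * strain^2 * tan_d
= pi * 4 * 14.7 * 0.28^2 * 0.36
= pi * 4 * 14.7 * 0.0784 * 0.36
= 5.2137

Q = 5.2137


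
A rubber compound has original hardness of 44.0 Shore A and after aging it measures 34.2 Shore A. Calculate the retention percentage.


Retention = aged / original * 100
= 34.2 / 44.0 * 100
= 77.7%

77.7%


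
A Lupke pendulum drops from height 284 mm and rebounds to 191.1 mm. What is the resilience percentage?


Resilience = h_rebound / h_drop * 100
= 191.1 / 284 * 100
= 67.3%

67.3%


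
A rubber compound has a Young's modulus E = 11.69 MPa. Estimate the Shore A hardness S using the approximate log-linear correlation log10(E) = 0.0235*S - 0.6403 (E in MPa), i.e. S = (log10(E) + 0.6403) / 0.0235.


log10(E) = 0.0235*S - 0.6403  =>  S = (log10(E) + 0.6403) / 0.0235
log10(11.69) = 1.067815
S = (1.067815 + 0.6403) / 0.0235 = 1.708115 / 0.0235
S = 72.7

Shore A = 72.7


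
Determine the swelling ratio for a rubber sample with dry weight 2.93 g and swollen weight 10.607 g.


Q = W_swollen / W_dry
Q = 10.607 / 2.93
Q = 3.62

Q = 3.62


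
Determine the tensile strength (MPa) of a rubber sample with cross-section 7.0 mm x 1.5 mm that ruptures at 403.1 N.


Area = width * thickness = 7.0 * 1.5 = 10.5 mm^2
TS = force / area = 403.1 / 10.5 = 38.39 MPa

38.39 MPa


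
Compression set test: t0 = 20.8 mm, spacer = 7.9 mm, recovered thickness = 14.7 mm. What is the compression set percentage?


CS = (t0 - recovered) / (t0 - ts) * 100
= (20.8 - 14.7) / (20.8 - 7.9) * 100
= 6.1 / 12.9 * 100
= 47.3%

47.3%


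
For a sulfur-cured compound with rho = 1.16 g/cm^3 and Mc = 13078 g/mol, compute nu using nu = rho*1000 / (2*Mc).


nu = rho * 1000 / (2 * Mc)
nu = 1.16 * 1000 / (2 * 13078)
nu = 1160.0 / 26156
nu = 0.0443 mol/L

0.0443 mol/L


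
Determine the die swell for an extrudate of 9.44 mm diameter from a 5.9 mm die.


Die swell ratio = D_extrudate / D_die
= 9.44 / 5.9
= 1.6

Die swell = 1.6


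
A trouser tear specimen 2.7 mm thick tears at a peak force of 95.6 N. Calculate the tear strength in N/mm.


Tear strength = force / thickness
= 95.6 / 2.7
= 35.41 N/mm

35.41 N/mm


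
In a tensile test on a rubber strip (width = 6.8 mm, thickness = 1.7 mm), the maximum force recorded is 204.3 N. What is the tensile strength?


Area = width * thickness = 6.8 * 1.7 = 11.56 mm^2
TS = force / area = 204.3 / 11.56 = 17.67 MPa

17.67 MPa


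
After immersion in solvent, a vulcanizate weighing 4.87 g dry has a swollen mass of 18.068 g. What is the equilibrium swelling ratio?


Q = W_swollen / W_dry
Q = 18.068 / 4.87
Q = 3.71

Q = 3.71


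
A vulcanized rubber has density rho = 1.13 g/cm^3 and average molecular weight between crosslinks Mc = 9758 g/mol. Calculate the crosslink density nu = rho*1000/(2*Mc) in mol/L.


nu = rho * 1000 / (2 * Mc)
nu = 1.13 * 1000 / (2 * 9758)
nu = 1130.0 / 19516
nu = 0.0579 mol/L

0.0579 mol/L


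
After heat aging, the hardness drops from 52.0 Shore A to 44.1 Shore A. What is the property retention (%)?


Retention = aged / original * 100
= 44.1 / 52.0 * 100
= 84.8%

84.8%


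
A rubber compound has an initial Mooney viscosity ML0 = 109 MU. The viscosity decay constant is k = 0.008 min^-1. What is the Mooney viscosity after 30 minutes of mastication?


ML = ML0 * exp(-k * t)
ML = 109 * exp(-0.008 * 30)
ML = 109 * 0.7866
ML = 85.74 MU

85.74 MU


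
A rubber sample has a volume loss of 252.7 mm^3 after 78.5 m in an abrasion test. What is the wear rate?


Rate = volume_loss / distance
= 252.7 / 78.5
= 3.219 mm^3/m

3.219 mm^3/m


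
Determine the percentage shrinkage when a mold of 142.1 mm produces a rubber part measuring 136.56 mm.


Shrinkage = (mold - part) / mold * 100
= (142.1 - 136.56) / 142.1 * 100
= 5.54 / 142.1 * 100
= 3.9%

3.9%


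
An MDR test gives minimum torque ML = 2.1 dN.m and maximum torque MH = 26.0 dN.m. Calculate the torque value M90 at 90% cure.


M90 = ML + 0.9 * (MH - ML)
M90 = 2.1 + 0.9 * (26.0 - 2.1)
M90 = 2.1 + 0.9 * 23.9
M90 = 23.61 dN.m

23.61 dN.m


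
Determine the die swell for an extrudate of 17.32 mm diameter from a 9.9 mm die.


Die swell ratio = D_extrudate / D_die
= 17.32 / 9.9
= 1.749

Die swell = 1.749


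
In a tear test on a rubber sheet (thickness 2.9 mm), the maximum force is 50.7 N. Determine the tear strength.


Tear strength = force / thickness
= 50.7 / 2.9
= 17.48 N/mm

17.48 N/mm


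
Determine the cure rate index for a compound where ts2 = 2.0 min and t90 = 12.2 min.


CRI = 100 / (t90 - ts2)
= 100 / (12.2 - 2.0)
= 100 / 10.2
= 9.8 min^-1

9.8 min^-1


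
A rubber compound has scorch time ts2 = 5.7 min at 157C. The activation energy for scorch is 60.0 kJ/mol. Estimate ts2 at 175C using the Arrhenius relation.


Convert temperatures: T1 = 157 + 273.15 = 430.15 K, T2 = 175 + 273.15 = 448.15 K
ts2_new = 5.7 * exp(60000 / 8.314 * (1/448.15 - 1/430.15))
1/T2 - 1/T1 = -9.3375e-05
ts2_new = 2.91 min

2.91 min


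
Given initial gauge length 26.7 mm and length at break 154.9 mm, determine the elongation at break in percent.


Elongation = (Lf - L0) / L0 * 100
= (154.9 - 26.7) / 26.7 * 100
= 128.2 / 26.7 * 100
= 480.1%

480.1%


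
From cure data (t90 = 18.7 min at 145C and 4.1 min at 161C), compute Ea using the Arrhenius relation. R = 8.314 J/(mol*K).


T1 = 418.15 K, T2 = 434.15 K
1/T1 - 1/T2 = 8.8135e-05
ln(t1/t2) = ln(18.7/4.1) = 1.5175
Ea = 8.314 * 1.5175 / 8.8135e-05 = 143153.2143 J/mol
Ea = 143.15 kJ/mol

143.15 kJ/mol


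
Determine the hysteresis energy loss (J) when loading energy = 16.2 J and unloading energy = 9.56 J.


Hysteresis loss = loading - unloading
= 16.2 - 9.56
= 6.64 J

6.64 J


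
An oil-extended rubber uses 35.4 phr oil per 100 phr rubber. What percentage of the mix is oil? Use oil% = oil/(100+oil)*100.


Oil % = oil / (100 + oil) * 100
= 35.4 / (100 + 35.4) * 100
= 35.4 / 135.4 * 100
= 26.14%

26.14%


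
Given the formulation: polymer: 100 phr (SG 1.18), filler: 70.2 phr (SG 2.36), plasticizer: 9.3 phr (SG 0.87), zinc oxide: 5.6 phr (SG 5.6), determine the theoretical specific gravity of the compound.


Sum of weights = 185.1
Volume contributions:
  polymer: 100/1.18 = 84.7458
  filler: 70.2/2.36 = 29.7458
  plasticizer: 9.3/0.87 = 10.6897
  zinc oxide: 5.6/5.6 = 1.0000
Sum of volumes = 126.1812
SG = 185.1 / 126.1812 = 1.467

SG = 1.467


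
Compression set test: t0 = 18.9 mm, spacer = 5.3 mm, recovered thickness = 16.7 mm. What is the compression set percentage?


CS = (t0 - recovered) / (t0 - ts) * 100
= (18.9 - 16.7) / (18.9 - 5.3) * 100
= 2.2 / 13.6 * 100
= 16.2%

16.2%


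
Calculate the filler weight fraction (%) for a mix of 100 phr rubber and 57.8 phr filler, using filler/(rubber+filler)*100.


Filler % = filler / (rubber + filler) * 100
= 57.8 / (100 + 57.8) * 100
= 57.8 / 157.8 * 100
= 36.63%

36.63%


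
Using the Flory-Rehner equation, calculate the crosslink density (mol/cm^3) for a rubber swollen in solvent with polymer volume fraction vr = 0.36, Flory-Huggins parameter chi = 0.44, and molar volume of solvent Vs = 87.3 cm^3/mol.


ln(1 - vr) = ln(1 - 0.36) = -0.4463
Numerator = -((-0.4463) + 0.36 + 0.44 * 0.36^2) = 0.0293
Denominator = 87.3 * (0.36^(1/3) - 0.36/2) = 46.3894
nu = 0.0293 / 46.3894 = 6.3082e-04 mol/cm^3

6.3082e-04 mol/cm^3


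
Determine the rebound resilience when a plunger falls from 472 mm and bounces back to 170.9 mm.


Resilience = h_rebound / h_drop * 100
= 170.9 / 472 * 100
= 36.2%

36.2%


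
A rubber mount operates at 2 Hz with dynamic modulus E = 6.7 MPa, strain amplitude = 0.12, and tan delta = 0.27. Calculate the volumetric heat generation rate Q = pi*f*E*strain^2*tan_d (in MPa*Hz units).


Q = pi * f * E * strain^2 * tan_d
= pi * 2 * 6.7 * 0.12^2 * 0.27
= pi * 2 * 6.7 * 0.0144 * 0.27
= 0.1637

Q = 0.1637


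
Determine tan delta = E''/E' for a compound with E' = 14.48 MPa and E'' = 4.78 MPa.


tan delta = E'' / E'
= 4.78 / 14.48
= 0.3301

tan delta = 0.3301


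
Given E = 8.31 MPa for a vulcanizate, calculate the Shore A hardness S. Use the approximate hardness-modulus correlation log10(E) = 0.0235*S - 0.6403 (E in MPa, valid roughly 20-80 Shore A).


log10(E) = 0.0235*S - 0.6403  =>  S = (log10(E) + 0.6403) / 0.0235
log10(8.31) = 0.919601
S = (0.919601 + 0.6403) / 0.0235 = 1.559901 / 0.0235
S = 66.4

Shore A = 66.4


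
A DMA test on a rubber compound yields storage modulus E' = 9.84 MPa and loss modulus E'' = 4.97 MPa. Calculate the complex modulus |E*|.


|E*| = sqrt(E'^2 + E''^2)
= sqrt(9.84^2 + 4.97^2)
= sqrt(96.8256 + 24.7009)
= 11.024 MPa

11.024 MPa


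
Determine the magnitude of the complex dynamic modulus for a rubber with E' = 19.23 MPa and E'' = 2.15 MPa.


|E*| = sqrt(E'^2 + E''^2)
= sqrt(19.23^2 + 2.15^2)
= sqrt(369.7929 + 4.6225)
= 19.35 MPa

19.35 MPa


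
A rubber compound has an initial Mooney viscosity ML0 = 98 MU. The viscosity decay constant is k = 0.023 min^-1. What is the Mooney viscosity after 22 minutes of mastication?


ML = ML0 * exp(-k * t)
ML = 98 * exp(-0.023 * 22)
ML = 98 * 0.6029
ML = 59.08 MU

59.08 MU


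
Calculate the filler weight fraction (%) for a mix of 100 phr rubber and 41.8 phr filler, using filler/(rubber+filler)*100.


Filler % = filler / (rubber + filler) * 100
= 41.8 / (100 + 41.8) * 100
= 41.8 / 141.8 * 100
= 29.48%

29.48%


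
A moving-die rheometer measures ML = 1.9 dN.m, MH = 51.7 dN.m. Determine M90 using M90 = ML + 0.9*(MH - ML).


M90 = ML + 0.9 * (MH - ML)
M90 = 1.9 + 0.9 * (51.7 - 1.9)
M90 = 1.9 + 0.9 * 49.8
M90 = 46.72 dN.m

46.72 dN.m


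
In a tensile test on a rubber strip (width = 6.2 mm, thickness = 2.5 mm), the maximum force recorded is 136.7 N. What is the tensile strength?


Area = width * thickness = 6.2 * 2.5 = 15.5 mm^2
TS = force / area = 136.7 / 15.5 = 8.82 MPa

8.82 MPa


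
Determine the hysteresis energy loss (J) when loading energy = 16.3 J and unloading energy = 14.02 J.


Hysteresis loss = loading - unloading
= 16.3 - 14.02
= 2.28 J

2.28 J


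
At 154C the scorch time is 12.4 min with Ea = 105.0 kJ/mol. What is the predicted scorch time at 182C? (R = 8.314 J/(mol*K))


Convert temperatures: T1 = 154 + 273.15 = 427.15 K, T2 = 182 + 273.15 = 455.15 K
ts2_new = 12.4 * exp(105000 / 8.314 * (1/455.15 - 1/427.15))
1/T2 - 1/T1 = -1.4402e-04
ts2_new = 2.01 min

2.01 min


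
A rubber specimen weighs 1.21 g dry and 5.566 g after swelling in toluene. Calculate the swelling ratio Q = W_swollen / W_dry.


Q = W_swollen / W_dry
Q = 5.566 / 1.21
Q = 4.6

Q = 4.6


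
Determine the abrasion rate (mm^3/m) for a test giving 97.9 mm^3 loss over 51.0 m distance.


Rate = volume_loss / distance
= 97.9 / 51.0
= 1.92 mm^3/m

1.92 mm^3/m


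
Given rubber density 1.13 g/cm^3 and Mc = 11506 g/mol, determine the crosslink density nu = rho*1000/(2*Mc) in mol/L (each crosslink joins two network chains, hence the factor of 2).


nu = rho * 1000 / (2 * Mc)
nu = 1.13 * 1000 / (2 * 11506)
nu = 1130.0 / 23012
nu = 0.0491 mol/L

0.0491 mol/L


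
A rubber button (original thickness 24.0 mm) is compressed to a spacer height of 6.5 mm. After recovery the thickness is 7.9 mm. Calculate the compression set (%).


CS = (t0 - recovered) / (t0 - ts) * 100
= (24.0 - 7.9) / (24.0 - 6.5) * 100
= 16.1 / 17.5 * 100
= 92.0%

92.0%


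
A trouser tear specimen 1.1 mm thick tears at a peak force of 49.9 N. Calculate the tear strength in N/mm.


Tear strength = force / thickness
= 49.9 / 1.1
= 45.36 N/mm

45.36 N/mm


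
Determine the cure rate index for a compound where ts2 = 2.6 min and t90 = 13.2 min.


CRI = 100 / (t90 - ts2)
= 100 / (13.2 - 2.6)
= 100 / 10.6
= 9.43 min^-1

9.43 min^-1


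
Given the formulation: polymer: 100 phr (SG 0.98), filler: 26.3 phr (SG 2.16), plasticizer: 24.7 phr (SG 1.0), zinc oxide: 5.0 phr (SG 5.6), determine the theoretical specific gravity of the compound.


Sum of weights = 156.0
Volume contributions:
  polymer: 100/0.98 = 102.0408
  filler: 26.3/2.16 = 12.1759
  plasticizer: 24.7/1.0 = 24.7000
  zinc oxide: 5.0/5.6 = 0.8929
Sum of volumes = 139.8096
SG = 156.0 / 139.8096 = 1.116

SG = 1.116


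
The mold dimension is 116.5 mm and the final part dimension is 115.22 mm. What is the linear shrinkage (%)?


Shrinkage = (mold - part) / mold * 100
= (116.5 - 115.22) / 116.5 * 100
= 1.28 / 116.5 * 100
= 1.1%

1.1%


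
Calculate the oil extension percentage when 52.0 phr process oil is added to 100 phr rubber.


Oil % = oil / (100 + oil) * 100
= 52.0 / (100 + 52.0) * 100
= 52.0 / 152.0 * 100
= 34.21%

34.21%


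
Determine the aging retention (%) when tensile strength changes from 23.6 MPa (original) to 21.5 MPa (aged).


Retention = aged / original * 100
= 21.5 / 23.6 * 100
= 91.1%

91.1%


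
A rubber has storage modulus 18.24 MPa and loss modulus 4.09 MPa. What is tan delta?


tan delta = E'' / E'
= 4.09 / 18.24
= 0.2242

tan delta = 0.2242


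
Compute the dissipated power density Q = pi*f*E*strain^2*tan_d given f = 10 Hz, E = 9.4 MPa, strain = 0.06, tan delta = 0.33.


Q = pi * f * E * strain^2 * tan_d
= pi * 10 * 9.4 * 0.06^2 * 0.33
= pi * 10 * 9.4 * 0.0036 * 0.33
= 0.3508

Q = 0.3508


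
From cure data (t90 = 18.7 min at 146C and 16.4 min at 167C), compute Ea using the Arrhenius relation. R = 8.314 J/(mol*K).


T1 = 419.15 K, T2 = 440.15 K
1/T1 - 1/T2 = 1.1383e-04
ln(t1/t2) = ln(18.7/16.4) = 0.1312
Ea = 8.314 * 0.1312 / 1.1383e-04 = 9585.9325 J/mol
Ea = 9.59 kJ/mol

9.59 kJ/mol


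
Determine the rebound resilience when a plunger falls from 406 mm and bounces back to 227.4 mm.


Resilience = h_rebound / h_drop * 100
= 227.4 / 406 * 100
= 56.0%

56.0%


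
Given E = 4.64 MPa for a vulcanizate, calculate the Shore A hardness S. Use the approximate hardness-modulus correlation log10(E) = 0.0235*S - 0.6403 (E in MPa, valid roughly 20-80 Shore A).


log10(E) = 0.0235*S - 0.6403  =>  S = (log10(E) + 0.6403) / 0.0235
log10(4.64) = 0.666518
S = (0.666518 + 0.6403) / 0.0235 = 1.306818 / 0.0235
S = 55.6

Shore A = 55.6


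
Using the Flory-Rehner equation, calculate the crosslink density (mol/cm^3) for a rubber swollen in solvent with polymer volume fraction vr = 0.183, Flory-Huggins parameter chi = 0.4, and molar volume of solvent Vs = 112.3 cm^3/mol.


ln(1 - vr) = ln(1 - 0.183) = -0.2021
Numerator = -((-0.2021) + 0.183 + 0.4 * 0.183^2) = 0.0057
Denominator = 112.3 * (0.183^(1/3) - 0.183/2) = 53.4819
nu = 0.0057 / 53.4819 = 1.0696e-04 mol/cm^3

1.0696e-04 mol/cm^3


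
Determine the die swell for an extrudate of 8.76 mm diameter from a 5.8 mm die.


Die swell ratio = D_extrudate / D_die
= 8.76 / 5.8
= 1.51

Die swell = 1.51


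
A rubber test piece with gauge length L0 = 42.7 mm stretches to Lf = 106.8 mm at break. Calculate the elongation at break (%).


Elongation = (Lf - L0) / L0 * 100
= (106.8 - 42.7) / 42.7 * 100
= 64.1 / 42.7 * 100
= 150.1%

150.1%


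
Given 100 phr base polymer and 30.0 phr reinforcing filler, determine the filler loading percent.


Filler % = filler / (rubber + filler) * 100
= 30.0 / (100 + 30.0) * 100
= 30.0 / 130.0 * 100
= 23.08%

23.08%


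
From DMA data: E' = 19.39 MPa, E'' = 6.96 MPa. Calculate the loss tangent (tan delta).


tan delta = E'' / E'
= 6.96 / 19.39
= 0.3589

tan delta = 0.3589


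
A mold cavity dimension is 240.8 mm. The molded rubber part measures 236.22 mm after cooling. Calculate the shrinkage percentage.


Shrinkage = (mold - part) / mold * 100
= (240.8 - 236.22) / 240.8 * 100
= 4.58 / 240.8 * 100
= 1.9%

1.9%


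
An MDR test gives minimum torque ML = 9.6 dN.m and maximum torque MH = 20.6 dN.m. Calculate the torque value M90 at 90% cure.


M90 = ML + 0.9 * (MH - ML)
M90 = 9.6 + 0.9 * (20.6 - 9.6)
M90 = 9.6 + 0.9 * 11.0
M90 = 19.5 dN.m

19.5 dN.m


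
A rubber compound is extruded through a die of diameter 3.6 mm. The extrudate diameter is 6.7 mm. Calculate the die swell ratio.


Die swell ratio = D_extrudate / D_die
= 6.7 / 3.6
= 1.861

Die swell = 1.861


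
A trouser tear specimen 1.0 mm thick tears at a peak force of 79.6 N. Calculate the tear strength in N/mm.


Tear strength = force / thickness
= 79.6 / 1.0
= 79.6 N/mm

79.6 N/mm


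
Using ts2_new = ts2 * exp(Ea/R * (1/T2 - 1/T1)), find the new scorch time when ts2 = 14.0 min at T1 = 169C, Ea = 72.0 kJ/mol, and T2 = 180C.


Convert temperatures: T1 = 169 + 273.15 = 442.15 K, T2 = 180 + 273.15 = 453.15 K
ts2_new = 14.0 * exp(72000 / 8.314 * (1/453.15 - 1/442.15))
1/T2 - 1/T1 = -5.4901e-05
ts2_new = 8.7 min

8.7 min


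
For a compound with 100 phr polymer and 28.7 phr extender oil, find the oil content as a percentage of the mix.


Oil % = oil / (100 + oil) * 100
= 28.7 / (100 + 28.7) * 100
= 28.7 / 128.7 * 100
= 22.3%

22.3%


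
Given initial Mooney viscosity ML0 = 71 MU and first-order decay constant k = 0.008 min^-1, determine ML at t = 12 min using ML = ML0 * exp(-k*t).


ML = ML0 * exp(-k * t)
ML = 71 * exp(-0.008 * 12)
ML = 71 * 0.9085
ML = 64.5 MU

64.5 MU


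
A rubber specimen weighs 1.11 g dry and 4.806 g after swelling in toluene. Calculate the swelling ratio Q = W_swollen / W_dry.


Q = W_swollen / W_dry
Q = 4.806 / 1.11
Q = 4.33

Q = 4.33


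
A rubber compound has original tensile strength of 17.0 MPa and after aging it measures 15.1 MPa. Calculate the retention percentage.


Retention = aged / original * 100
= 15.1 / 17.0 * 100
= 88.8%

88.8%


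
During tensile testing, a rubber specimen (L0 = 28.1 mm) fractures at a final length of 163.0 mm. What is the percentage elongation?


Elongation = (Lf - L0) / L0 * 100
= (163.0 - 28.1) / 28.1 * 100
= 134.9 / 28.1 * 100
= 480.1%

480.1%


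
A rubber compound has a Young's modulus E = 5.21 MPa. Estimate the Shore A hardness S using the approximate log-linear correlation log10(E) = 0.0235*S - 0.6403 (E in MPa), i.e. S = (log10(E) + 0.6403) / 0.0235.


log10(E) = 0.0235*S - 0.6403  =>  S = (log10(E) + 0.6403) / 0.0235
log10(5.21) = 0.716838
S = (0.716838 + 0.6403) / 0.0235 = 1.357138 / 0.0235
S = 57.8

Shore A = 57.8


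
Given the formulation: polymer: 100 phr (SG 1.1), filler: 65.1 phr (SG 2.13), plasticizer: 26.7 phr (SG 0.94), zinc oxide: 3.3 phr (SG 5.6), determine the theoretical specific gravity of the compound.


Sum of weights = 195.1
Volume contributions:
  polymer: 100/1.1 = 90.9091
  filler: 65.1/2.13 = 30.5634
  plasticizer: 26.7/0.94 = 28.4043
  zinc oxide: 3.3/5.6 = 0.5893
Sum of volumes = 150.4660
SG = 195.1 / 150.4660 = 1.297

SG = 1.297


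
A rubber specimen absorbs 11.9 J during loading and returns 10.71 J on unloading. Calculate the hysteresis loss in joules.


Hysteresis loss = loading - unloading
= 11.9 - 10.71
= 1.19 J

1.19 J


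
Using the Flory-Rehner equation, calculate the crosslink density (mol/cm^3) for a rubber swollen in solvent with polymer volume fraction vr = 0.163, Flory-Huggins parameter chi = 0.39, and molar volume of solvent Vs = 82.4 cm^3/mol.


ln(1 - vr) = ln(1 - 0.163) = -0.1779
Numerator = -((-0.1779) + 0.163 + 0.39 * 0.163^2) = 0.0046
Denominator = 82.4 * (0.163^(1/3) - 0.163/2) = 38.2959
nu = 0.0046 / 38.2959 = 1.1932e-04 mol/cm^3

1.1932e-04 mol/cm^3


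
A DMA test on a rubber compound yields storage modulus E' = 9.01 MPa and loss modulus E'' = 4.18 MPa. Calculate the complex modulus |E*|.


|E*| = sqrt(E'^2 + E''^2)
= sqrt(9.01^2 + 4.18^2)
= sqrt(81.1801 + 17.4724)
= 9.932 MPa

9.932 MPa


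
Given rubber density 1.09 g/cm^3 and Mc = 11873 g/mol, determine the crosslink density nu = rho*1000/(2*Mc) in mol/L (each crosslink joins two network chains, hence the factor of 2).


nu = rho * 1000 / (2 * Mc)
nu = 1.09 * 1000 / (2 * 11873)
nu = 1090.0 / 23746
nu = 0.0459 mol/L

0.0459 mol/L


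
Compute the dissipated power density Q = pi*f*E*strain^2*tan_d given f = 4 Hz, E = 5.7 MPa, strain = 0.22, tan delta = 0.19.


Q = pi * f * E * strain^2 * tan_d
= pi * 4 * 5.7 * 0.22^2 * 0.19
= pi * 4 * 5.7 * 0.0484 * 0.19
= 0.6587

Q = 0.6587


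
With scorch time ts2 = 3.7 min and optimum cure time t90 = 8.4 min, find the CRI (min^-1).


CRI = 100 / (t90 - ts2)
= 100 / (8.4 - 3.7)
= 100 / 4.7
= 21.28 min^-1

21.28 min^-1


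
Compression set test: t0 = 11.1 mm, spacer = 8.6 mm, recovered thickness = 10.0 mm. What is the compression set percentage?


CS = (t0 - recovered) / (t0 - ts) * 100
= (11.1 - 10.0) / (11.1 - 8.6) * 100
= 1.1 / 2.5 * 100
= 44.0%

44.0%


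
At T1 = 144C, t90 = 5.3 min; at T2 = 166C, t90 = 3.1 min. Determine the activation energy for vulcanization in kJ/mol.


T1 = 417.15 K, T2 = 439.15 K
1/T1 - 1/T2 = 1.2009e-04
ln(t1/t2) = ln(5.3/3.1) = 0.5363
Ea = 8.314 * 0.5363 / 1.2009e-04 = 37128.2162 J/mol
Ea = 37.13 kJ/mol

37.13 kJ/mol


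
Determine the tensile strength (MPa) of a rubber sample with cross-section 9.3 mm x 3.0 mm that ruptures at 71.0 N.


Area = width * thickness = 9.3 * 3.0 = 27.9 mm^2
TS = force / area = 71.0 / 27.9 = 2.54 MPa

2.54 MPa


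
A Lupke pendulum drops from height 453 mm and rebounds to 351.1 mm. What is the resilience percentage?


Resilience = h_rebound / h_drop * 100
= 351.1 / 453 * 100
= 77.5%

77.5%


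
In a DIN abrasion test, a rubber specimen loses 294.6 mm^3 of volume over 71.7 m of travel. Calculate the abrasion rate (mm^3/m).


Rate = volume_loss / distance
= 294.6 / 71.7
= 4.109 mm^3/m

4.109 mm^3/m


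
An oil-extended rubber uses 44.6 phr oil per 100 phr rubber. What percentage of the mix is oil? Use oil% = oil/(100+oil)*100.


Oil % = oil / (100 + oil) * 100
= 44.6 / (100 + 44.6) * 100
= 44.6 / 144.6 * 100
= 30.84%

30.84%


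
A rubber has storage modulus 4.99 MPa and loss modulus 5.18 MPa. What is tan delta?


tan delta = E'' / E'
= 5.18 / 4.99
= 1.0381

tan delta = 1.0381


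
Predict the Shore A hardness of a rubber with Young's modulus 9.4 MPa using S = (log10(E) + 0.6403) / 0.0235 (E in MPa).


log10(E) = 0.0235*S - 0.6403  =>  S = (log10(E) + 0.6403) / 0.0235
log10(9.4) = 0.973128
S = (0.973128 + 0.6403) / 0.0235 = 1.613428 / 0.0235
S = 68.7

Shore A = 68.7


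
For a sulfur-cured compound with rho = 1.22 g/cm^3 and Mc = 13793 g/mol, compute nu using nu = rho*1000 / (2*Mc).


nu = rho * 1000 / (2 * Mc)
nu = 1.22 * 1000 / (2 * 13793)
nu = 1220.0 / 27586
nu = 0.0442 mol/L

0.0442 mol/L


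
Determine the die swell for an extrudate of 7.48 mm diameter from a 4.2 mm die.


Die swell ratio = D_extrudate / D_die
= 7.48 / 4.2
= 1.781

Die swell = 1.781


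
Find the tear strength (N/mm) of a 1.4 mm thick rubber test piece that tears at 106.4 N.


Tear strength = force / thickness
= 106.4 / 1.4
= 76.0 N/mm

76.0 N/mm


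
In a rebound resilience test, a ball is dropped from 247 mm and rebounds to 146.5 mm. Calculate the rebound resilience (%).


Resilience = h_rebound / h_drop * 100
= 146.5 / 247 * 100
= 59.3%

59.3%


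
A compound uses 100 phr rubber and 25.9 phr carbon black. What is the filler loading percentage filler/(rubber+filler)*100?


Filler % = filler / (rubber + filler) * 100
= 25.9 / (100 + 25.9) * 100
= 25.9 / 125.9 * 100
= 20.57%

20.57%


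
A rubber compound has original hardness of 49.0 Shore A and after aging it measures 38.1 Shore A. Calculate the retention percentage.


Retention = aged / original * 100
= 38.1 / 49.0 * 100
= 77.8%

77.8%


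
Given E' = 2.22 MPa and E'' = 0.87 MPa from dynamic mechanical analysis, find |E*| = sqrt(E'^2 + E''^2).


|E*| = sqrt(E'^2 + E''^2)
= sqrt(2.22^2 + 0.87^2)
= sqrt(4.9284 + 0.7569)
= 2.384 MPa

2.384 MPa


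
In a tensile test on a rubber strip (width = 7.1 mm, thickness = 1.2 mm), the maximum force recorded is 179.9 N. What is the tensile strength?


Area = width * thickness = 7.1 * 1.2 = 8.52 mm^2
TS = force / area = 179.9 / 8.52 = 21.12 MPa

21.12 MPa


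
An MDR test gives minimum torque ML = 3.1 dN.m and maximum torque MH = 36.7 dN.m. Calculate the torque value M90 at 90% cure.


M90 = ML + 0.9 * (MH - ML)
M90 = 3.1 + 0.9 * (36.7 - 3.1)
M90 = 3.1 + 0.9 * 33.6
M90 = 33.34 dN.m

33.34 dN.m


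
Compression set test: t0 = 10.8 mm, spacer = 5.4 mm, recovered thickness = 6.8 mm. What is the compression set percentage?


CS = (t0 - recovered) / (t0 - ts) * 100
= (10.8 - 6.8) / (10.8 - 5.4) * 100
= 4.0 / 5.4 * 100
= 74.1%

74.1%


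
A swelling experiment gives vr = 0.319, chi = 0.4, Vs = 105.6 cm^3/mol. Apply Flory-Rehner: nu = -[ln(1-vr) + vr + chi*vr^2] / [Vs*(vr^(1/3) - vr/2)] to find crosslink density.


ln(1 - vr) = ln(1 - 0.319) = -0.3842
Numerator = -((-0.3842) + 0.319 + 0.4 * 0.319^2) = 0.0245
Denominator = 105.6 * (0.319^(1/3) - 0.319/2) = 55.3109
nu = 0.0245 / 55.3109 = 4.4274e-04 mol/cm^3

4.4274e-04 mol/cm^3


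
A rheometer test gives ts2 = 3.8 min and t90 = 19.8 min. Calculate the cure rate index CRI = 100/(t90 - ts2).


CRI = 100 / (t90 - ts2)
= 100 / (19.8 - 3.8)
= 100 / 16.0
= 6.25 min^-1

6.25 min^-1
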